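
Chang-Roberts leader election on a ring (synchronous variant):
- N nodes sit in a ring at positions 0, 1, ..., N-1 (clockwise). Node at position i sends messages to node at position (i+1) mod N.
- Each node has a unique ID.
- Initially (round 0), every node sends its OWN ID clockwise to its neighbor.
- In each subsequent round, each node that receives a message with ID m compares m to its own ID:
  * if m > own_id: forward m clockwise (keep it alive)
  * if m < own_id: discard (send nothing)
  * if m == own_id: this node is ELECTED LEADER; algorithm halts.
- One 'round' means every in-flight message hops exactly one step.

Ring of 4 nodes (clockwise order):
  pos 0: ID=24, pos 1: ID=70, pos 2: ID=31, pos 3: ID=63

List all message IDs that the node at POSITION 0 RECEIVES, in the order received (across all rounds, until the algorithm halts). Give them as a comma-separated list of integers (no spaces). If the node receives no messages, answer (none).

Round 1: pos1(id70) recv 24: drop; pos2(id31) recv 70: fwd; pos3(id63) recv 31: drop; pos0(id24) recv 63: fwd
Round 2: pos3(id63) recv 70: fwd; pos1(id70) recv 63: drop
Round 3: pos0(id24) recv 70: fwd
Round 4: pos1(id70) recv 70: ELECTED

Answer: 63,70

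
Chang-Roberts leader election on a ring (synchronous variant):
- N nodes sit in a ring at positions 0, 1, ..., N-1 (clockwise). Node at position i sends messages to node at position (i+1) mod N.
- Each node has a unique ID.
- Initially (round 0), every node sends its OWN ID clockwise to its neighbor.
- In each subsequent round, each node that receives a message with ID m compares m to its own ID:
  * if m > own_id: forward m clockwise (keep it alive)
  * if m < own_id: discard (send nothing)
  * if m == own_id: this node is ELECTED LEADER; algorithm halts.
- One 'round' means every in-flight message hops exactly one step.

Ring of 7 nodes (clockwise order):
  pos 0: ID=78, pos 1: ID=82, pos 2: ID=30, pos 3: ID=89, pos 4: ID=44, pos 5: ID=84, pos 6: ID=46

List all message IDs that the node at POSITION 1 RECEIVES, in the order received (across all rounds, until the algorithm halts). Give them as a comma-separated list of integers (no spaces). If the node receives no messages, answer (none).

Round 1: pos1(id82) recv 78: drop; pos2(id30) recv 82: fwd; pos3(id89) recv 30: drop; pos4(id44) recv 89: fwd; pos5(id84) recv 44: drop; pos6(id46) recv 84: fwd; pos0(id78) recv 46: drop
Round 2: pos3(id89) recv 82: drop; pos5(id84) recv 89: fwd; pos0(id78) recv 84: fwd
Round 3: pos6(id46) recv 89: fwd; pos1(id82) recv 84: fwd
Round 4: pos0(id78) recv 89: fwd; pos2(id30) recv 84: fwd
Round 5: pos1(id82) recv 89: fwd; pos3(id89) recv 84: drop
Round 6: pos2(id30) recv 89: fwd
Round 7: pos3(id89) recv 89: ELECTED

Answer: 78,84,89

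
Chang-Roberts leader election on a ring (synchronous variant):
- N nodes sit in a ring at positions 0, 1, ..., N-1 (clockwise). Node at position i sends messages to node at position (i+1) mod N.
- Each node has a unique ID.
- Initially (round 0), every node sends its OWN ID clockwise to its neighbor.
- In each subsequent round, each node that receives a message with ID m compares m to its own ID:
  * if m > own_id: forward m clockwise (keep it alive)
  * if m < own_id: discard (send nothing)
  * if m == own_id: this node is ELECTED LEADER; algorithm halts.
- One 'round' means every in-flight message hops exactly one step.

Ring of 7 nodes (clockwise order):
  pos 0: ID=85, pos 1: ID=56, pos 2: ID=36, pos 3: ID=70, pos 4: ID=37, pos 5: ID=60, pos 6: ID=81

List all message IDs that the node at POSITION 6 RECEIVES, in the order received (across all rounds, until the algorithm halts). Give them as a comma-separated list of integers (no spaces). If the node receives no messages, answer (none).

Answer: 60,70,85

Derivation:
Round 1: pos1(id56) recv 85: fwd; pos2(id36) recv 56: fwd; pos3(id70) recv 36: drop; pos4(id37) recv 70: fwd; pos5(id60) recv 37: drop; pos6(id81) recv 60: drop; pos0(id85) recv 81: drop
Round 2: pos2(id36) recv 85: fwd; pos3(id70) recv 56: drop; pos5(id60) recv 70: fwd
Round 3: pos3(id70) recv 85: fwd; pos6(id81) recv 70: drop
Round 4: pos4(id37) recv 85: fwd
Round 5: pos5(id60) recv 85: fwd
Round 6: pos6(id81) recv 85: fwd
Round 7: pos0(id85) recv 85: ELECTED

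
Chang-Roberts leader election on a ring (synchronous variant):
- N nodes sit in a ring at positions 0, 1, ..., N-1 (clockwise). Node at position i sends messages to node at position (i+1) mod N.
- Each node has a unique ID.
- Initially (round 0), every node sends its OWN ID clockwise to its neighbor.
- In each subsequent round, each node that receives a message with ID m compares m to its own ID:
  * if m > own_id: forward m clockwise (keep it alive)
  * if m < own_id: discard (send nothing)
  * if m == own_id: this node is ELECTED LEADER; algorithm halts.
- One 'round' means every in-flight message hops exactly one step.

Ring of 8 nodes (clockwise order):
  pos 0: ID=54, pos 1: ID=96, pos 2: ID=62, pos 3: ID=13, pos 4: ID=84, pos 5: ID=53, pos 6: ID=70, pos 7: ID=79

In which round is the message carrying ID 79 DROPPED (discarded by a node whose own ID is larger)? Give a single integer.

Answer: 2

Derivation:
Round 1: pos1(id96) recv 54: drop; pos2(id62) recv 96: fwd; pos3(id13) recv 62: fwd; pos4(id84) recv 13: drop; pos5(id53) recv 84: fwd; pos6(id70) recv 53: drop; pos7(id79) recv 70: drop; pos0(id54) recv 79: fwd
Round 2: pos3(id13) recv 96: fwd; pos4(id84) recv 62: drop; pos6(id70) recv 84: fwd; pos1(id96) recv 79: drop
Round 3: pos4(id84) recv 96: fwd; pos7(id79) recv 84: fwd
Round 4: pos5(id53) recv 96: fwd; pos0(id54) recv 84: fwd
Round 5: pos6(id70) recv 96: fwd; pos1(id96) recv 84: drop
Round 6: pos7(id79) recv 96: fwd
Round 7: pos0(id54) recv 96: fwd
Round 8: pos1(id96) recv 96: ELECTED
Message ID 79 originates at pos 7; dropped at pos 1 in round 2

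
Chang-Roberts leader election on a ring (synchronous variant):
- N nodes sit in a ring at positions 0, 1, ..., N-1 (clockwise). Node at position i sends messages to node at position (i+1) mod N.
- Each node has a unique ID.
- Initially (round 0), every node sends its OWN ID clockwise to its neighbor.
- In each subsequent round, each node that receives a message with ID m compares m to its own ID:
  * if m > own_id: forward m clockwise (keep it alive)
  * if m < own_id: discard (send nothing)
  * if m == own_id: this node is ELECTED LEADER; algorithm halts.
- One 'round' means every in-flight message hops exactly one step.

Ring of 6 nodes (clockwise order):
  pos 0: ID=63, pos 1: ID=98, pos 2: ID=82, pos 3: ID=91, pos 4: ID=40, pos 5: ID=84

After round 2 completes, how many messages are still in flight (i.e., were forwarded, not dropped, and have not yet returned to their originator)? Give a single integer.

Answer: 2

Derivation:
Round 1: pos1(id98) recv 63: drop; pos2(id82) recv 98: fwd; pos3(id91) recv 82: drop; pos4(id40) recv 91: fwd; pos5(id84) recv 40: drop; pos0(id63) recv 84: fwd
Round 2: pos3(id91) recv 98: fwd; pos5(id84) recv 91: fwd; pos1(id98) recv 84: drop
After round 2: 2 messages still in flight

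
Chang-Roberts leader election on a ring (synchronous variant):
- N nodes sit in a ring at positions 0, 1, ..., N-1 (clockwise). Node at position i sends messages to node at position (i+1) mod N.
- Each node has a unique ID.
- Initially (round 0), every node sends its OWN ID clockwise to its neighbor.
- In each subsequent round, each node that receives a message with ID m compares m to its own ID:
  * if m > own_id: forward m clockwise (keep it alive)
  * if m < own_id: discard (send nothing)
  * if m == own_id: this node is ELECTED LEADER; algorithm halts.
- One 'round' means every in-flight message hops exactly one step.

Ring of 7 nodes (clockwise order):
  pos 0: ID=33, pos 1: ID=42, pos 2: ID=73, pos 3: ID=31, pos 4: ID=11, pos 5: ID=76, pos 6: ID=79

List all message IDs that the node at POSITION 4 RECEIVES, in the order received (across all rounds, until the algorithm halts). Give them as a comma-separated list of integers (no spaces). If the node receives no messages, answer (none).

Answer: 31,73,79

Derivation:
Round 1: pos1(id42) recv 33: drop; pos2(id73) recv 42: drop; pos3(id31) recv 73: fwd; pos4(id11) recv 31: fwd; pos5(id76) recv 11: drop; pos6(id79) recv 76: drop; pos0(id33) recv 79: fwd
Round 2: pos4(id11) recv 73: fwd; pos5(id76) recv 31: drop; pos1(id42) recv 79: fwd
Round 3: pos5(id76) recv 73: drop; pos2(id73) recv 79: fwd
Round 4: pos3(id31) recv 79: fwd
Round 5: pos4(id11) recv 79: fwd
Round 6: pos5(id76) recv 79: fwd
Round 7: pos6(id79) recv 79: ELECTED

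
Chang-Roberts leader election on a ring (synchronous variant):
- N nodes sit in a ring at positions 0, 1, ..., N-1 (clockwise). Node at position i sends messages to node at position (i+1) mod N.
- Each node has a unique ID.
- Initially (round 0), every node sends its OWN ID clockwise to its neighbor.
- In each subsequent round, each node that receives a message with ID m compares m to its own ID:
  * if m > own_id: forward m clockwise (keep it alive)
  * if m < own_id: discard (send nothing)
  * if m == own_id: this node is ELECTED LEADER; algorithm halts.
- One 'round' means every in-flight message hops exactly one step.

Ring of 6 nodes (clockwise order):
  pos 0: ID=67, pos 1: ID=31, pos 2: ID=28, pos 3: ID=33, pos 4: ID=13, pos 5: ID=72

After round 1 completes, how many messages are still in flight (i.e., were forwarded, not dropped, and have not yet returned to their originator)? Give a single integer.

Round 1: pos1(id31) recv 67: fwd; pos2(id28) recv 31: fwd; pos3(id33) recv 28: drop; pos4(id13) recv 33: fwd; pos5(id72) recv 13: drop; pos0(id67) recv 72: fwd
After round 1: 4 messages still in flight

Answer: 4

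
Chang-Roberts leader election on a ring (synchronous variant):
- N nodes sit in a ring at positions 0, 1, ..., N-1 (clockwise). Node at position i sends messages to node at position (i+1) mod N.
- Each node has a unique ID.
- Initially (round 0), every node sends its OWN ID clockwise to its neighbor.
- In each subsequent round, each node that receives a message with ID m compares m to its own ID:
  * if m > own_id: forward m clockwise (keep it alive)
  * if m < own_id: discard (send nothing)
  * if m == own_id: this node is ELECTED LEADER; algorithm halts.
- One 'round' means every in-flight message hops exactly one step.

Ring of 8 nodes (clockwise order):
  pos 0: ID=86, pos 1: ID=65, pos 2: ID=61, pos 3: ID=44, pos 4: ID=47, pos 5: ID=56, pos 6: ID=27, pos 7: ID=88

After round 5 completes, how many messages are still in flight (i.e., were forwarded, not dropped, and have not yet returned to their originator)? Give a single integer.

Round 1: pos1(id65) recv 86: fwd; pos2(id61) recv 65: fwd; pos3(id44) recv 61: fwd; pos4(id47) recv 44: drop; pos5(id56) recv 47: drop; pos6(id27) recv 56: fwd; pos7(id88) recv 27: drop; pos0(id86) recv 88: fwd
Round 2: pos2(id61) recv 86: fwd; pos3(id44) recv 65: fwd; pos4(id47) recv 61: fwd; pos7(id88) recv 56: drop; pos1(id65) recv 88: fwd
Round 3: pos3(id44) recv 86: fwd; pos4(id47) recv 65: fwd; pos5(id56) recv 61: fwd; pos2(id61) recv 88: fwd
Round 4: pos4(id47) recv 86: fwd; pos5(id56) recv 65: fwd; pos6(id27) recv 61: fwd; pos3(id44) recv 88: fwd
Round 5: pos5(id56) recv 86: fwd; pos6(id27) recv 65: fwd; pos7(id88) recv 61: drop; pos4(id47) recv 88: fwd
After round 5: 3 messages still in flight

Answer: 3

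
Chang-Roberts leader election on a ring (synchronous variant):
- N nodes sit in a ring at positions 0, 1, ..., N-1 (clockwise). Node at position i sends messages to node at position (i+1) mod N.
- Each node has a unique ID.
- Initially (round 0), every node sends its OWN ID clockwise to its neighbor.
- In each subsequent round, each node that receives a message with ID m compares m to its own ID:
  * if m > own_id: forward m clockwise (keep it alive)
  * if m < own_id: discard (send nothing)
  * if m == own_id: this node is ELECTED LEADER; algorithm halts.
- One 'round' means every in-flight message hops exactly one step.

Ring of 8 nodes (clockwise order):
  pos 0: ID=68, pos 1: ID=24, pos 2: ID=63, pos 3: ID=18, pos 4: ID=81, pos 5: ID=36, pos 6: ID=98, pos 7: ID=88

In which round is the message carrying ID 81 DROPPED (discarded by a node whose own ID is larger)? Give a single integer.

Answer: 2

Derivation:
Round 1: pos1(id24) recv 68: fwd; pos2(id63) recv 24: drop; pos3(id18) recv 63: fwd; pos4(id81) recv 18: drop; pos5(id36) recv 81: fwd; pos6(id98) recv 36: drop; pos7(id88) recv 98: fwd; pos0(id68) recv 88: fwd
Round 2: pos2(id63) recv 68: fwd; pos4(id81) recv 63: drop; pos6(id98) recv 81: drop; pos0(id68) recv 98: fwd; pos1(id24) recv 88: fwd
Round 3: pos3(id18) recv 68: fwd; pos1(id24) recv 98: fwd; pos2(id63) recv 88: fwd
Round 4: pos4(id81) recv 68: drop; pos2(id63) recv 98: fwd; pos3(id18) recv 88: fwd
Round 5: pos3(id18) recv 98: fwd; pos4(id81) recv 88: fwd
Round 6: pos4(id81) recv 98: fwd; pos5(id36) recv 88: fwd
Round 7: pos5(id36) recv 98: fwd; pos6(id98) recv 88: drop
Round 8: pos6(id98) recv 98: ELECTED
Message ID 81 originates at pos 4; dropped at pos 6 in round 2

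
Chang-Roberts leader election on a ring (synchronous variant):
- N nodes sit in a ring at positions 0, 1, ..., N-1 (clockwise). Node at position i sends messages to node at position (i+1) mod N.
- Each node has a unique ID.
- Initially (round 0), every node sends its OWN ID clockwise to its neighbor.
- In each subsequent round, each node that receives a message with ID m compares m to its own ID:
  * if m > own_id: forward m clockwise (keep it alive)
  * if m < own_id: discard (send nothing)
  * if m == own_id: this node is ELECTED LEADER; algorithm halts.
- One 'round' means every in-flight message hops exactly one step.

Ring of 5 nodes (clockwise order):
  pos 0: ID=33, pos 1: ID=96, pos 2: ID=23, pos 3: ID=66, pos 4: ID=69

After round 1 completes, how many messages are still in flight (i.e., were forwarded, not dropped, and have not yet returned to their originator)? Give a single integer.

Round 1: pos1(id96) recv 33: drop; pos2(id23) recv 96: fwd; pos3(id66) recv 23: drop; pos4(id69) recv 66: drop; pos0(id33) recv 69: fwd
After round 1: 2 messages still in flight

Answer: 2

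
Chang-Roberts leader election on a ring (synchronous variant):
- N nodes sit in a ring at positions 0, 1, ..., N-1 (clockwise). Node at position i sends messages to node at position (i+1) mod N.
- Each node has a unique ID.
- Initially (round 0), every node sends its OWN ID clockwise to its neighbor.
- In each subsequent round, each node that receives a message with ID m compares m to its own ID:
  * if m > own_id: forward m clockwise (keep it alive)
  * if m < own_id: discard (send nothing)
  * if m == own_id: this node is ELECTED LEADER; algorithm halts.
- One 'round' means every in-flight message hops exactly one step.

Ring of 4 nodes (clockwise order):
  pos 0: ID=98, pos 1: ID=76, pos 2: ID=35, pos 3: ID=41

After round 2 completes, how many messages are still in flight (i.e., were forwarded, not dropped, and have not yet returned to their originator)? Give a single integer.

Round 1: pos1(id76) recv 98: fwd; pos2(id35) recv 76: fwd; pos3(id41) recv 35: drop; pos0(id98) recv 41: drop
Round 2: pos2(id35) recv 98: fwd; pos3(id41) recv 76: fwd
After round 2: 2 messages still in flight

Answer: 2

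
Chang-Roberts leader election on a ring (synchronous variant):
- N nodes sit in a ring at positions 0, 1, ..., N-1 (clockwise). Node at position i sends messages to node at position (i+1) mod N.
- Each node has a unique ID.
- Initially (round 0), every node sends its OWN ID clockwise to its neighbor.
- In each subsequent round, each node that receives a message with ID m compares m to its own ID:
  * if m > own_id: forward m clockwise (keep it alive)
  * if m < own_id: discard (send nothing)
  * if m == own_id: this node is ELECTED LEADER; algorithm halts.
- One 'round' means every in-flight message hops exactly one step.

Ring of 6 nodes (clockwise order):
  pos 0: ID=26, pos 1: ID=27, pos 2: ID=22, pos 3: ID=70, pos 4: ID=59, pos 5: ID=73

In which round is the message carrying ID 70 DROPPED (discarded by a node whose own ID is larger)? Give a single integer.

Answer: 2

Derivation:
Round 1: pos1(id27) recv 26: drop; pos2(id22) recv 27: fwd; pos3(id70) recv 22: drop; pos4(id59) recv 70: fwd; pos5(id73) recv 59: drop; pos0(id26) recv 73: fwd
Round 2: pos3(id70) recv 27: drop; pos5(id73) recv 70: drop; pos1(id27) recv 73: fwd
Round 3: pos2(id22) recv 73: fwd
Round 4: pos3(id70) recv 73: fwd
Round 5: pos4(id59) recv 73: fwd
Round 6: pos5(id73) recv 73: ELECTED
Message ID 70 originates at pos 3; dropped at pos 5 in round 2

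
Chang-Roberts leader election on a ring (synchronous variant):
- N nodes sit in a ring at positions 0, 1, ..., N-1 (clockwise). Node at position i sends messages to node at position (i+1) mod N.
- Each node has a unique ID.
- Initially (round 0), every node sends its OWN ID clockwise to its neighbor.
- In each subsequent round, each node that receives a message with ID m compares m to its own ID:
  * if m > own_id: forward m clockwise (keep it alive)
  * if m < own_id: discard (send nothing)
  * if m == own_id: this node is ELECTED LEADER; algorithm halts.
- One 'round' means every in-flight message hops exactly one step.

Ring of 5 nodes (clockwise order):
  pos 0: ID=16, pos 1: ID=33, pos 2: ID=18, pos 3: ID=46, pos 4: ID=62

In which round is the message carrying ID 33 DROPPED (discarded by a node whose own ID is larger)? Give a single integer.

Answer: 2

Derivation:
Round 1: pos1(id33) recv 16: drop; pos2(id18) recv 33: fwd; pos3(id46) recv 18: drop; pos4(id62) recv 46: drop; pos0(id16) recv 62: fwd
Round 2: pos3(id46) recv 33: drop; pos1(id33) recv 62: fwd
Round 3: pos2(id18) recv 62: fwd
Round 4: pos3(id46) recv 62: fwd
Round 5: pos4(id62) recv 62: ELECTED
Message ID 33 originates at pos 1; dropped at pos 3 in round 2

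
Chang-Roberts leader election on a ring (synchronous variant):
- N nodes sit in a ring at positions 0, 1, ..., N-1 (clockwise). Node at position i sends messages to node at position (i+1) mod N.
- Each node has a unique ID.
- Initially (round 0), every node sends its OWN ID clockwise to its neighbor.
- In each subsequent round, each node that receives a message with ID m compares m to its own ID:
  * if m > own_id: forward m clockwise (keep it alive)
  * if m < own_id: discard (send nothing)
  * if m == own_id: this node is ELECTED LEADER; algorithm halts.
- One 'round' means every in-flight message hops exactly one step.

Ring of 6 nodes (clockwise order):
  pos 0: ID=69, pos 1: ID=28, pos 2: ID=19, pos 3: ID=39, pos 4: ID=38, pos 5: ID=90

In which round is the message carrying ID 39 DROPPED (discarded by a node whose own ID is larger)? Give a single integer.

Round 1: pos1(id28) recv 69: fwd; pos2(id19) recv 28: fwd; pos3(id39) recv 19: drop; pos4(id38) recv 39: fwd; pos5(id90) recv 38: drop; pos0(id69) recv 90: fwd
Round 2: pos2(id19) recv 69: fwd; pos3(id39) recv 28: drop; pos5(id90) recv 39: drop; pos1(id28) recv 90: fwd
Round 3: pos3(id39) recv 69: fwd; pos2(id19) recv 90: fwd
Round 4: pos4(id38) recv 69: fwd; pos3(id39) recv 90: fwd
Round 5: pos5(id90) recv 69: drop; pos4(id38) recv 90: fwd
Round 6: pos5(id90) recv 90: ELECTED
Message ID 39 originates at pos 3; dropped at pos 5 in round 2

Answer: 2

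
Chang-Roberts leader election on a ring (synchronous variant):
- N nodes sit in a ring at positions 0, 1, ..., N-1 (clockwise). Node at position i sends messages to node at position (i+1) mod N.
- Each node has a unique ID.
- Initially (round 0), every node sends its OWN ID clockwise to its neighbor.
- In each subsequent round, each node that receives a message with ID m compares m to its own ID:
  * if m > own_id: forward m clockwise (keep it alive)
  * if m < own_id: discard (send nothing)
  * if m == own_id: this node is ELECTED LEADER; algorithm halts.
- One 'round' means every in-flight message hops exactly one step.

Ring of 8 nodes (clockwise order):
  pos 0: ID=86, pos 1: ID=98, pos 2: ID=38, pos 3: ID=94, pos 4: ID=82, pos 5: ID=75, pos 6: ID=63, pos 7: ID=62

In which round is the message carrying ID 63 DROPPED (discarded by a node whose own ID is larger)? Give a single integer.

Answer: 2

Derivation:
Round 1: pos1(id98) recv 86: drop; pos2(id38) recv 98: fwd; pos3(id94) recv 38: drop; pos4(id82) recv 94: fwd; pos5(id75) recv 82: fwd; pos6(id63) recv 75: fwd; pos7(id62) recv 63: fwd; pos0(id86) recv 62: drop
Round 2: pos3(id94) recv 98: fwd; pos5(id75) recv 94: fwd; pos6(id63) recv 82: fwd; pos7(id62) recv 75: fwd; pos0(id86) recv 63: drop
Round 3: pos4(id82) recv 98: fwd; pos6(id63) recv 94: fwd; pos7(id62) recv 82: fwd; pos0(id86) recv 75: drop
Round 4: pos5(id75) recv 98: fwd; pos7(id62) recv 94: fwd; pos0(id86) recv 82: drop
Round 5: pos6(id63) recv 98: fwd; pos0(id86) recv 94: fwd
Round 6: pos7(id62) recv 98: fwd; pos1(id98) recv 94: drop
Round 7: pos0(id86) recv 98: fwd
Round 8: pos1(id98) recv 98: ELECTED
Message ID 63 originates at pos 6; dropped at pos 0 in round 2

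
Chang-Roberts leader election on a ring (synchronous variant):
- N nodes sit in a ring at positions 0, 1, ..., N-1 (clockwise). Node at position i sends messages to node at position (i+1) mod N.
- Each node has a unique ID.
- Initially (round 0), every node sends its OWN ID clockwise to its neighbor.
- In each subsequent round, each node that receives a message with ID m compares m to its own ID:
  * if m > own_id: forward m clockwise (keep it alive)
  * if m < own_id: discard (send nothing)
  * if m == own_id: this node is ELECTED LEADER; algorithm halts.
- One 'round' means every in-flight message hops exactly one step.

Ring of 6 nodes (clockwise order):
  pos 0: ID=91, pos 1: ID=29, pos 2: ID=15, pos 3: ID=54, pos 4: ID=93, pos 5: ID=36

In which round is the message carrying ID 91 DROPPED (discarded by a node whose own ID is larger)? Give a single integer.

Round 1: pos1(id29) recv 91: fwd; pos2(id15) recv 29: fwd; pos3(id54) recv 15: drop; pos4(id93) recv 54: drop; pos5(id36) recv 93: fwd; pos0(id91) recv 36: drop
Round 2: pos2(id15) recv 91: fwd; pos3(id54) recv 29: drop; pos0(id91) recv 93: fwd
Round 3: pos3(id54) recv 91: fwd; pos1(id29) recv 93: fwd
Round 4: pos4(id93) recv 91: drop; pos2(id15) recv 93: fwd
Round 5: pos3(id54) recv 93: fwd
Round 6: pos4(id93) recv 93: ELECTED
Message ID 91 originates at pos 0; dropped at pos 4 in round 4

Answer: 4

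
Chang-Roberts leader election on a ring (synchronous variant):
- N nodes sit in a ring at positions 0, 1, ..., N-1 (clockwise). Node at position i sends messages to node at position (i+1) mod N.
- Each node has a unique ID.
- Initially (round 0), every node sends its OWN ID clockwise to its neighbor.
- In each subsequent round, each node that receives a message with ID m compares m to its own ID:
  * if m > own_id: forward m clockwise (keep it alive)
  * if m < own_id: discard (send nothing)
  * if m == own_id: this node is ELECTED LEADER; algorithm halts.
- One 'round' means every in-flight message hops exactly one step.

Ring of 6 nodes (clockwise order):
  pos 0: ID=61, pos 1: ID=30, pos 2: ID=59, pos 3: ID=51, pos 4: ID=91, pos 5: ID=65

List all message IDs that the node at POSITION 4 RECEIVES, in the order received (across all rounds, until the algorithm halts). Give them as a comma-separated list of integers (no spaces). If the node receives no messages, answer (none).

Round 1: pos1(id30) recv 61: fwd; pos2(id59) recv 30: drop; pos3(id51) recv 59: fwd; pos4(id91) recv 51: drop; pos5(id65) recv 91: fwd; pos0(id61) recv 65: fwd
Round 2: pos2(id59) recv 61: fwd; pos4(id91) recv 59: drop; pos0(id61) recv 91: fwd; pos1(id30) recv 65: fwd
Round 3: pos3(id51) recv 61: fwd; pos1(id30) recv 91: fwd; pos2(id59) recv 65: fwd
Round 4: pos4(id91) recv 61: drop; pos2(id59) recv 91: fwd; pos3(id51) recv 65: fwd
Round 5: pos3(id51) recv 91: fwd; pos4(id91) recv 65: drop
Round 6: pos4(id91) recv 91: ELECTED

Answer: 51,59,61,65,91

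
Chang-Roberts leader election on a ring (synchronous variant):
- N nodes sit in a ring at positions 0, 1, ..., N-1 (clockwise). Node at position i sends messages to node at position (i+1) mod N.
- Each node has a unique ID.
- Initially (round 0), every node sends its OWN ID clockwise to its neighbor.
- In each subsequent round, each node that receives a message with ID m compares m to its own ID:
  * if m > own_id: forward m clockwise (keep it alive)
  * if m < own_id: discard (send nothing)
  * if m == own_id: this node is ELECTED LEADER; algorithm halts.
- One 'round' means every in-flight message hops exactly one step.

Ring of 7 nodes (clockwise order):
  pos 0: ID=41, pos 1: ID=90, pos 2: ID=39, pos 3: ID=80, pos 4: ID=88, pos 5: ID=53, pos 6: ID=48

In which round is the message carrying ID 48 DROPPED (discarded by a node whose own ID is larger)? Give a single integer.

Round 1: pos1(id90) recv 41: drop; pos2(id39) recv 90: fwd; pos3(id80) recv 39: drop; pos4(id88) recv 80: drop; pos5(id53) recv 88: fwd; pos6(id48) recv 53: fwd; pos0(id41) recv 48: fwd
Round 2: pos3(id80) recv 90: fwd; pos6(id48) recv 88: fwd; pos0(id41) recv 53: fwd; pos1(id90) recv 48: drop
Round 3: pos4(id88) recv 90: fwd; pos0(id41) recv 88: fwd; pos1(id90) recv 53: drop
Round 4: pos5(id53) recv 90: fwd; pos1(id90) recv 88: drop
Round 5: pos6(id48) recv 90: fwd
Round 6: pos0(id41) recv 90: fwd
Round 7: pos1(id90) recv 90: ELECTED
Message ID 48 originates at pos 6; dropped at pos 1 in round 2

Answer: 2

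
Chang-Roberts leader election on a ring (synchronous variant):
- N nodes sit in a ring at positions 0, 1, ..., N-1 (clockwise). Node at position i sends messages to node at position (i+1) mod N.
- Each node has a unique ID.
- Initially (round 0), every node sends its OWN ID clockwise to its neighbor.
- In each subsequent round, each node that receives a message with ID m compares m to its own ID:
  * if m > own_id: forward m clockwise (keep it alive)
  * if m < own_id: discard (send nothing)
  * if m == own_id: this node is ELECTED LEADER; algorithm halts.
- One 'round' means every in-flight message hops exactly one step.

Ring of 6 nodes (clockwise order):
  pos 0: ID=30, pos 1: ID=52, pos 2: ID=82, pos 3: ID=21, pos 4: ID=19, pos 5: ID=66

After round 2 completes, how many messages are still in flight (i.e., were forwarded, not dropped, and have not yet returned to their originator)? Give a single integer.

Round 1: pos1(id52) recv 30: drop; pos2(id82) recv 52: drop; pos3(id21) recv 82: fwd; pos4(id19) recv 21: fwd; pos5(id66) recv 19: drop; pos0(id30) recv 66: fwd
Round 2: pos4(id19) recv 82: fwd; pos5(id66) recv 21: drop; pos1(id52) recv 66: fwd
After round 2: 2 messages still in flight

Answer: 2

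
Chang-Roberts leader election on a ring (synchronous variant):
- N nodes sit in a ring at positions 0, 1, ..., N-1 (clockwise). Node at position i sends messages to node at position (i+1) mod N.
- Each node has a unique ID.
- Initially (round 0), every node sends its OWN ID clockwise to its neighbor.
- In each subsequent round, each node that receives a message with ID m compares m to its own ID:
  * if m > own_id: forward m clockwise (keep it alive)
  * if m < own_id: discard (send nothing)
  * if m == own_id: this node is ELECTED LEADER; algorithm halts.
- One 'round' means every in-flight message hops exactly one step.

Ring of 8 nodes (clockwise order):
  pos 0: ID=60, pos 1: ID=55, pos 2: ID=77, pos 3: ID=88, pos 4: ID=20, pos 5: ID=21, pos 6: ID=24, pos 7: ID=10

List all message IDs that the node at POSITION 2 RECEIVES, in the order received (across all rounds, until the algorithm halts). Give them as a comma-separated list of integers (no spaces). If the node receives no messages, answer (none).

Round 1: pos1(id55) recv 60: fwd; pos2(id77) recv 55: drop; pos3(id88) recv 77: drop; pos4(id20) recv 88: fwd; pos5(id21) recv 20: drop; pos6(id24) recv 21: drop; pos7(id10) recv 24: fwd; pos0(id60) recv 10: drop
Round 2: pos2(id77) recv 60: drop; pos5(id21) recv 88: fwd; pos0(id60) recv 24: drop
Round 3: pos6(id24) recv 88: fwd
Round 4: pos7(id10) recv 88: fwd
Round 5: pos0(id60) recv 88: fwd
Round 6: pos1(id55) recv 88: fwd
Round 7: pos2(id77) recv 88: fwd
Round 8: pos3(id88) recv 88: ELECTED

Answer: 55,60,88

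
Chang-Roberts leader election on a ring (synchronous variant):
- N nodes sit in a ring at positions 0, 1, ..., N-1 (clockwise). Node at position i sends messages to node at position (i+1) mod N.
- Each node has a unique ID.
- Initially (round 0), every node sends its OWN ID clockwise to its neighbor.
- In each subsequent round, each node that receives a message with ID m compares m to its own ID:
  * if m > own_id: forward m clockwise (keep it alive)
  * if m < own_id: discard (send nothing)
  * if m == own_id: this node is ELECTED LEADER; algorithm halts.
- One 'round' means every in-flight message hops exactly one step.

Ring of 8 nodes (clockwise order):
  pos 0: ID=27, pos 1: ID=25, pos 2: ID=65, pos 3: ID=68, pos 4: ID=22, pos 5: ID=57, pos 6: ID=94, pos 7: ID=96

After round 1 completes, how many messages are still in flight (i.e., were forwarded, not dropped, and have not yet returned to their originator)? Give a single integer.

Answer: 3

Derivation:
Round 1: pos1(id25) recv 27: fwd; pos2(id65) recv 25: drop; pos3(id68) recv 65: drop; pos4(id22) recv 68: fwd; pos5(id57) recv 22: drop; pos6(id94) recv 57: drop; pos7(id96) recv 94: drop; pos0(id27) recv 96: fwd
After round 1: 3 messages still in flight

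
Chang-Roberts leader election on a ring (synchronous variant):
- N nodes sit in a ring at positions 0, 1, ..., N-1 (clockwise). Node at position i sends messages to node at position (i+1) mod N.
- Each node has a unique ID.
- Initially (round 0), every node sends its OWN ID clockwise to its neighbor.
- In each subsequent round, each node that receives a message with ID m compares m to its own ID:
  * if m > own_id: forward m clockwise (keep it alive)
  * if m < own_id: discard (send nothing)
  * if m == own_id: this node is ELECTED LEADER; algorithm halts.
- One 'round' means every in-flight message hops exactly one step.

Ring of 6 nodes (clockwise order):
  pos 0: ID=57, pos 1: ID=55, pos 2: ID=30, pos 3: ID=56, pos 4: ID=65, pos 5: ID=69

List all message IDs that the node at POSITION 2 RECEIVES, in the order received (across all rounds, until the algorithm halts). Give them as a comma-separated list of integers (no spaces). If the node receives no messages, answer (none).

Round 1: pos1(id55) recv 57: fwd; pos2(id30) recv 55: fwd; pos3(id56) recv 30: drop; pos4(id65) recv 56: drop; pos5(id69) recv 65: drop; pos0(id57) recv 69: fwd
Round 2: pos2(id30) recv 57: fwd; pos3(id56) recv 55: drop; pos1(id55) recv 69: fwd
Round 3: pos3(id56) recv 57: fwd; pos2(id30) recv 69: fwd
Round 4: pos4(id65) recv 57: drop; pos3(id56) recv 69: fwd
Round 5: pos4(id65) recv 69: fwd
Round 6: pos5(id69) recv 69: ELECTED

Answer: 55,57,69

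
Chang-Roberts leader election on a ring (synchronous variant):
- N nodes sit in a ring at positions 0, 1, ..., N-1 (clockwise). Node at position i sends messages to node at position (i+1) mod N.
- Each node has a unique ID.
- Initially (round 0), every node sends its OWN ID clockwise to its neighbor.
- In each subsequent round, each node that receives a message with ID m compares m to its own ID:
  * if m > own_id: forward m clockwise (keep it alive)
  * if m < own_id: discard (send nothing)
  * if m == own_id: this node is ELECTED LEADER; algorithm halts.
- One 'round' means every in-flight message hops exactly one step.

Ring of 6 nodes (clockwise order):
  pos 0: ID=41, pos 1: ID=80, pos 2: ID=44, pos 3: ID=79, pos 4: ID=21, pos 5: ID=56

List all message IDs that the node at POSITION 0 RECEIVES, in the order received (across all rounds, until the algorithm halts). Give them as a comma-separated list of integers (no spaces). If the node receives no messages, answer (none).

Answer: 56,79,80

Derivation:
Round 1: pos1(id80) recv 41: drop; pos2(id44) recv 80: fwd; pos3(id79) recv 44: drop; pos4(id21) recv 79: fwd; pos5(id56) recv 21: drop; pos0(id41) recv 56: fwd
Round 2: pos3(id79) recv 80: fwd; pos5(id56) recv 79: fwd; pos1(id80) recv 56: drop
Round 3: pos4(id21) recv 80: fwd; pos0(id41) recv 79: fwd
Round 4: pos5(id56) recv 80: fwd; pos1(id80) recv 79: drop
Round 5: pos0(id41) recv 80: fwd
Round 6: pos1(id80) recv 80: ELECTED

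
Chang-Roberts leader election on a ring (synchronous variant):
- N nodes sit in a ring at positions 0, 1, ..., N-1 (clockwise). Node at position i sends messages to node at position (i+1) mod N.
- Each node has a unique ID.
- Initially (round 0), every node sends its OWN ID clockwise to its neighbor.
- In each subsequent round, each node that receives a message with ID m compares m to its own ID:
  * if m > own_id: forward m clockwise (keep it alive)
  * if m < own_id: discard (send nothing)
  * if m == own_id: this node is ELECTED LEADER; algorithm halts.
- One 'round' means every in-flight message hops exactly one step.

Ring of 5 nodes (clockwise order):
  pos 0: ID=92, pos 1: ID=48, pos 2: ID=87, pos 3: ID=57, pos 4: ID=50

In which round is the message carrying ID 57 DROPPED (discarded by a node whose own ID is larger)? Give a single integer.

Answer: 2

Derivation:
Round 1: pos1(id48) recv 92: fwd; pos2(id87) recv 48: drop; pos3(id57) recv 87: fwd; pos4(id50) recv 57: fwd; pos0(id92) recv 50: drop
Round 2: pos2(id87) recv 92: fwd; pos4(id50) recv 87: fwd; pos0(id92) recv 57: drop
Round 3: pos3(id57) recv 92: fwd; pos0(id92) recv 87: drop
Round 4: pos4(id50) recv 92: fwd
Round 5: pos0(id92) recv 92: ELECTED
Message ID 57 originates at pos 3; dropped at pos 0 in round 2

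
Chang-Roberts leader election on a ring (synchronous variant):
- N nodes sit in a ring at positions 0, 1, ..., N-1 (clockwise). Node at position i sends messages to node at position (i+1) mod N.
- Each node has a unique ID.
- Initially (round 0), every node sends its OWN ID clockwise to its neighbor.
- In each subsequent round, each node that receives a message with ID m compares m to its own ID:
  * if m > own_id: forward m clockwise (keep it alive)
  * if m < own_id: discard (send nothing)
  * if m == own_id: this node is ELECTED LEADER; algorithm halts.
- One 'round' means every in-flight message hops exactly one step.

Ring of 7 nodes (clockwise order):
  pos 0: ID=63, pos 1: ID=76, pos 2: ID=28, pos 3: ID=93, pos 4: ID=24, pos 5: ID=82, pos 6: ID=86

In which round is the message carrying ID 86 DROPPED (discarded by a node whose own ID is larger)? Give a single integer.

Answer: 4

Derivation:
Round 1: pos1(id76) recv 63: drop; pos2(id28) recv 76: fwd; pos3(id93) recv 28: drop; pos4(id24) recv 93: fwd; pos5(id82) recv 24: drop; pos6(id86) recv 82: drop; pos0(id63) recv 86: fwd
Round 2: pos3(id93) recv 76: drop; pos5(id82) recv 93: fwd; pos1(id76) recv 86: fwd
Round 3: pos6(id86) recv 93: fwd; pos2(id28) recv 86: fwd
Round 4: pos0(id63) recv 93: fwd; pos3(id93) recv 86: drop
Round 5: pos1(id76) recv 93: fwd
Round 6: pos2(id28) recv 93: fwd
Round 7: pos3(id93) recv 93: ELECTED
Message ID 86 originates at pos 6; dropped at pos 3 in round 4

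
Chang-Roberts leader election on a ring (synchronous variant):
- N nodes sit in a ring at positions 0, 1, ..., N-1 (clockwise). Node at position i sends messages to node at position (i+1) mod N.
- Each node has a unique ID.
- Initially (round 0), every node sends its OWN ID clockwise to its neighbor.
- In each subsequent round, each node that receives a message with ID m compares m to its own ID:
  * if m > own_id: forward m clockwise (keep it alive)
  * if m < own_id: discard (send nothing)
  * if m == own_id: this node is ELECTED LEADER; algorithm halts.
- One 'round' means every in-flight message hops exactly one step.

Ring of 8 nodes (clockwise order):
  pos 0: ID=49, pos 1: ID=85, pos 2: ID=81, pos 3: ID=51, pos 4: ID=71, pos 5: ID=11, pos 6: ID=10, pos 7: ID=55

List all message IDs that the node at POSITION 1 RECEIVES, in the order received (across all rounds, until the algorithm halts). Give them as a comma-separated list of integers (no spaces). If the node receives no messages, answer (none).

Answer: 49,55,71,81,85

Derivation:
Round 1: pos1(id85) recv 49: drop; pos2(id81) recv 85: fwd; pos3(id51) recv 81: fwd; pos4(id71) recv 51: drop; pos5(id11) recv 71: fwd; pos6(id10) recv 11: fwd; pos7(id55) recv 10: drop; pos0(id49) recv 55: fwd
Round 2: pos3(id51) recv 85: fwd; pos4(id71) recv 81: fwd; pos6(id10) recv 71: fwd; pos7(id55) recv 11: drop; pos1(id85) recv 55: drop
Round 3: pos4(id71) recv 85: fwd; pos5(id11) recv 81: fwd; pos7(id55) recv 71: fwd
Round 4: pos5(id11) recv 85: fwd; pos6(id10) recv 81: fwd; pos0(id49) recv 71: fwd
Round 5: pos6(id10) recv 85: fwd; pos7(id55) recv 81: fwd; pos1(id85) recv 71: drop
Round 6: pos7(id55) recv 85: fwd; pos0(id49) recv 81: fwd
Round 7: pos0(id49) recv 85: fwd; pos1(id85) recv 81: drop
Round 8: pos1(id85) recv 85: ELECTED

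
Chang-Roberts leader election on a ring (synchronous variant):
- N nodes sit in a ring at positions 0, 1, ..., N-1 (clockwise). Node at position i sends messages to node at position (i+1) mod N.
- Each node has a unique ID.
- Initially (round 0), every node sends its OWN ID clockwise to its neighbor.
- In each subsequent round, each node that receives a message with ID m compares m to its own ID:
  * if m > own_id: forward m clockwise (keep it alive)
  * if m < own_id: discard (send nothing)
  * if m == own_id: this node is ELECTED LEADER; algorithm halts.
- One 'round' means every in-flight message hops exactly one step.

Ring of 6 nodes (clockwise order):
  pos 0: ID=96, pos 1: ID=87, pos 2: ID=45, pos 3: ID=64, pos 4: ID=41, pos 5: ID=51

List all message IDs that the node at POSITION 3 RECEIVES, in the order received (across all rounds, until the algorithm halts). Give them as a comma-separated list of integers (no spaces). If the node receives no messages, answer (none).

Round 1: pos1(id87) recv 96: fwd; pos2(id45) recv 87: fwd; pos3(id64) recv 45: drop; pos4(id41) recv 64: fwd; pos5(id51) recv 41: drop; pos0(id96) recv 51: drop
Round 2: pos2(id45) recv 96: fwd; pos3(id64) recv 87: fwd; pos5(id51) recv 64: fwd
Round 3: pos3(id64) recv 96: fwd; pos4(id41) recv 87: fwd; pos0(id96) recv 64: drop
Round 4: pos4(id41) recv 96: fwd; pos5(id51) recv 87: fwd
Round 5: pos5(id51) recv 96: fwd; pos0(id96) recv 87: drop
Round 6: pos0(id96) recv 96: ELECTED

Answer: 45,87,96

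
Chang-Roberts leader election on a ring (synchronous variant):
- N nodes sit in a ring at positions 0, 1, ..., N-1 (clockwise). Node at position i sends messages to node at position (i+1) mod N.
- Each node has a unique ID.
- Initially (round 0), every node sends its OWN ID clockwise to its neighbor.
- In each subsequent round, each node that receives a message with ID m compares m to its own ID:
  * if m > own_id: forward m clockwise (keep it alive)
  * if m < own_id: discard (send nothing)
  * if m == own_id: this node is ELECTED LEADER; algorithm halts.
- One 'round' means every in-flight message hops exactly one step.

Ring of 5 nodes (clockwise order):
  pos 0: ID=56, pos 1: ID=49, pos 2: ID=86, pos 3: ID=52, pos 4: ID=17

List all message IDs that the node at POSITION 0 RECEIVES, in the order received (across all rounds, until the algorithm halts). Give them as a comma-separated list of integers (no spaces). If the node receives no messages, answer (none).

Round 1: pos1(id49) recv 56: fwd; pos2(id86) recv 49: drop; pos3(id52) recv 86: fwd; pos4(id17) recv 52: fwd; pos0(id56) recv 17: drop
Round 2: pos2(id86) recv 56: drop; pos4(id17) recv 86: fwd; pos0(id56) recv 52: drop
Round 3: pos0(id56) recv 86: fwd
Round 4: pos1(id49) recv 86: fwd
Round 5: pos2(id86) recv 86: ELECTED

Answer: 17,52,86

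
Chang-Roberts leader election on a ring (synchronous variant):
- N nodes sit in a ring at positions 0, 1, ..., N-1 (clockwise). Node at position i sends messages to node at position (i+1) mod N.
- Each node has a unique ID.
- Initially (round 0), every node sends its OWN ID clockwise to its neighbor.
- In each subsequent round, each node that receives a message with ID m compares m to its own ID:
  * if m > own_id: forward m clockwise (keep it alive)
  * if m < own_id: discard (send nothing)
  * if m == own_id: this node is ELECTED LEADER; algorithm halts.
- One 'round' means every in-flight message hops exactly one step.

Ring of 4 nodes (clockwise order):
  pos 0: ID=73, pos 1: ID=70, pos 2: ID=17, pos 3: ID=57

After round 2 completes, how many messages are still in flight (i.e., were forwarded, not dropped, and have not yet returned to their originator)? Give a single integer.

Answer: 2

Derivation:
Round 1: pos1(id70) recv 73: fwd; pos2(id17) recv 70: fwd; pos3(id57) recv 17: drop; pos0(id73) recv 57: drop
Round 2: pos2(id17) recv 73: fwd; pos3(id57) recv 70: fwd
After round 2: 2 messages still in flight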